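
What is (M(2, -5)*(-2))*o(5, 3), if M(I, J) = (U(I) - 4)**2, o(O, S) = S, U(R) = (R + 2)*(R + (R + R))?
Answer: -2400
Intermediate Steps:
U(R) = 3*R*(2 + R) (U(R) = (2 + R)*(R + 2*R) = (2 + R)*(3*R) = 3*R*(2 + R))
M(I, J) = (-4 + 3*I*(2 + I))**2 (M(I, J) = (3*I*(2 + I) - 4)**2 = (-4 + 3*I*(2 + I))**2)
(M(2, -5)*(-2))*o(5, 3) = ((-4 + 3*2*(2 + 2))**2*(-2))*3 = ((-4 + 3*2*4)**2*(-2))*3 = ((-4 + 24)**2*(-2))*3 = (20**2*(-2))*3 = (400*(-2))*3 = -800*3 = -2400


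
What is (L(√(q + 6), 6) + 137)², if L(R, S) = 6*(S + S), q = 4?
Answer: 43681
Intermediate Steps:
L(R, S) = 12*S (L(R, S) = 6*(2*S) = 12*S)
(L(√(q + 6), 6) + 137)² = (12*6 + 137)² = (72 + 137)² = 209² = 43681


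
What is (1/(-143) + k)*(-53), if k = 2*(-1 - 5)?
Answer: 91001/143 ≈ 636.37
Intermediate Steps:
k = -12 (k = 2*(-6) = -12)
(1/(-143) + k)*(-53) = (1/(-143) - 12)*(-53) = (-1/143 - 12)*(-53) = -1717/143*(-53) = 91001/143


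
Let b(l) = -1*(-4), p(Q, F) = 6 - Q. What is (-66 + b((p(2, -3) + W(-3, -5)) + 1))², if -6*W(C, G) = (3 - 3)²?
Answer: 3844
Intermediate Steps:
W(C, G) = 0 (W(C, G) = -(3 - 3)²/6 = -⅙*0² = -⅙*0 = 0)
b(l) = 4
(-66 + b((p(2, -3) + W(-3, -5)) + 1))² = (-66 + 4)² = (-62)² = 3844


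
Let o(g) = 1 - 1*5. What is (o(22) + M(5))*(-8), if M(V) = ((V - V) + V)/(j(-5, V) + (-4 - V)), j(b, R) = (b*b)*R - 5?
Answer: 3512/111 ≈ 31.640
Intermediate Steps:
j(b, R) = -5 + R*b² (j(b, R) = b²*R - 5 = R*b² - 5 = -5 + R*b²)
o(g) = -4 (o(g) = 1 - 5 = -4)
M(V) = V/(-9 + 24*V) (M(V) = ((V - V) + V)/((-5 + V*(-5)²) + (-4 - V)) = (0 + V)/((-5 + V*25) + (-4 - V)) = V/((-5 + 25*V) + (-4 - V)) = V/(-9 + 24*V))
(o(22) + M(5))*(-8) = (-4 + (⅓)*5/(-3 + 8*5))*(-8) = (-4 + (⅓)*5/(-3 + 40))*(-8) = (-4 + (⅓)*5/37)*(-8) = (-4 + (⅓)*5*(1/37))*(-8) = (-4 + 5/111)*(-8) = -439/111*(-8) = 3512/111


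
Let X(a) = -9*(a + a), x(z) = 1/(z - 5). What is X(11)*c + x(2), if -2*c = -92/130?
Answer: -13727/195 ≈ -70.395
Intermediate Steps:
c = 23/65 (c = -(-46)/130 = -½*(-46/65) = 23/65 ≈ 0.35385)
x(z) = 1/(-5 + z)
X(a) = -18*a
X(11)*c + x(2) = -18*11*(23/65) + 1/(-5 + 2) = -198*23/65 + 1/(-3) = -4554/65 - ⅓ = -13727/195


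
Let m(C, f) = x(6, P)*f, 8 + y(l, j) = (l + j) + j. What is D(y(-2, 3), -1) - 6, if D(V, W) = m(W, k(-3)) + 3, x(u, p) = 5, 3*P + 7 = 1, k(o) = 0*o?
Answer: -3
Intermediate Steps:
y(l, j) = -8 + l + 2*j (y(l, j) = -8 + ((l + j) + j) = -8 + ((j + l) + j) = -8 + (l + 2*j) = -8 + l + 2*j)
k(o) = 0
P = -2 (P = -7/3 + (⅓)*1 = -7/3 + ⅓ = -2)
m(C, f) = 5*f
D(V, W) = 3 (D(V, W) = 5*0 + 3 = 0 + 3 = 3)
D(y(-2, 3), -1) - 6 = 3 - 6 = -3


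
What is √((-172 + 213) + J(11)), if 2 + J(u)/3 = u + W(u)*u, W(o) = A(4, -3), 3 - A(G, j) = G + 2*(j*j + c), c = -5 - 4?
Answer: √35 ≈ 5.9161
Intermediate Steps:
c = -9
A(G, j) = 21 - G - 2*j² (A(G, j) = 3 - (G + 2*(j*j - 9)) = 3 - (G + 2*(j² - 9)) = 3 - (G + 2*(-9 + j²)) = 3 - (G + (-18 + 2*j²)) = 3 - (-18 + G + 2*j²) = 3 + (18 - G - 2*j²) = 21 - G - 2*j²)
W(o) = -1 (W(o) = 21 - 1*4 - 2*(-3)² = 21 - 4 - 2*9 = 21 - 4 - 18 = -1)
J(u) = -6 (J(u) = -6 + 3*(u - u) = -6 + 3*0 = -6 + 0 = -6)
√((-172 + 213) + J(11)) = √((-172 + 213) - 6) = √(41 - 6) = √35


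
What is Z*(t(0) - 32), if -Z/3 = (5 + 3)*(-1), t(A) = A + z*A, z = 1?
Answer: -768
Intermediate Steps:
t(A) = 2*A (t(A) = A + 1*A = A + A = 2*A)
Z = 24 (Z = -3*(5 + 3)*(-1) = -24*(-1) = -3*(-8) = 24)
Z*(t(0) - 32) = 24*(2*0 - 32) = 24*(0 - 32) = 24*(-32) = -768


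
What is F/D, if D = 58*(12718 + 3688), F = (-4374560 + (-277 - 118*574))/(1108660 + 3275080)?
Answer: -4442569/4171339029520 ≈ -1.0650e-6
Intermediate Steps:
F = -4442569/4383740 (F = (-4374560 + (-277 - 67732))/4383740 = (-4374560 - 68009)*(1/4383740) = -4442569*1/4383740 = -4442569/4383740 ≈ -1.0134)
D = 951548 (D = 58*16406 = 951548)
F/D = -4442569/4383740/951548 = -4442569/4383740*1/951548 = -4442569/4171339029520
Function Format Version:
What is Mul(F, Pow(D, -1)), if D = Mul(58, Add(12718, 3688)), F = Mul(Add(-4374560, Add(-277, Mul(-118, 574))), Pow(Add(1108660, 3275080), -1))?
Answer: Rational(-4442569, 4171339029520) ≈ -1.0650e-6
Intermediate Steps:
F = Rational(-4442569, 4383740) (F = Mul(Add(-4374560, Add(-277, -67732)), Pow(4383740, -1)) = Mul(Add(-4374560, -68009), Rational(1, 4383740)) = Mul(-4442569, Rational(1, 4383740)) = Rational(-4442569, 4383740) ≈ -1.0134)
D = 951548 (D = Mul(58, 16406) = 951548)
Mul(F, Pow(D, -1)) = Mul(Rational(-4442569, 4383740), Pow(951548, -1)) = Mul(Rational(-4442569, 4383740), Rational(1, 951548)) = Rational(-4442569, 4171339029520)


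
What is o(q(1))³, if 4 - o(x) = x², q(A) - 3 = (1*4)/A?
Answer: -91125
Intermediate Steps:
q(A) = 3 + 4/A (q(A) = 3 + (1*4)/A = 3 + 4/A)
o(x) = 4 - x²
o(q(1))³ = (4 - (3 + 4/1)²)³ = (4 - (3 + 4*1)²)³ = (4 - (3 + 4)²)³ = (4 - 1*7²)³ = (4 - 1*49)³ = (4 - 49)³ = (-45)³ = -91125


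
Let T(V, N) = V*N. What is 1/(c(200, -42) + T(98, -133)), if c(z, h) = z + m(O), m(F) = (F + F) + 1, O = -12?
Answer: -1/12857 ≈ -7.7779e-5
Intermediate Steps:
m(F) = 1 + 2*F (m(F) = 2*F + 1 = 1 + 2*F)
T(V, N) = N*V
c(z, h) = -23 + z (c(z, h) = z + (1 + 2*(-12)) = z + (1 - 24) = z - 23 = -23 + z)
1/(c(200, -42) + T(98, -133)) = 1/((-23 + 200) - 133*98) = 1/(177 - 13034) = 1/(-12857) = -1/12857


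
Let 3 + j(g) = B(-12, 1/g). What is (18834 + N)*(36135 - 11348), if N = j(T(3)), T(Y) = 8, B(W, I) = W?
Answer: 466466553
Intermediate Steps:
j(g) = -15 (j(g) = -3 - 12 = -15)
N = -15
(18834 + N)*(36135 - 11348) = (18834 - 15)*(36135 - 11348) = 18819*24787 = 466466553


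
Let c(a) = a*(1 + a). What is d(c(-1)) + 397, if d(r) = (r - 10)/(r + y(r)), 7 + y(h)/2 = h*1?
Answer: 2784/7 ≈ 397.71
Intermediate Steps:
y(h) = -14 + 2*h (y(h) = -14 + 2*(h*1) = -14 + 2*h)
d(r) = (-10 + r)/(-14 + 3*r) (d(r) = (r - 10)/(r + (-14 + 2*r)) = (-10 + r)/(-14 + 3*r))
d(c(-1)) + 397 = (-10 - (1 - 1))/(-14 + 3*(-(1 - 1))) + 397 = (-10 - 1*0)/(-14 + 3*(-1*0)) + 397 = (-10 + 0)/(-14 + 3*0) + 397 = -10/(-14 + 0) + 397 = -10/(-14) + 397 = -1/14*(-10) + 397 = 5/7 + 397 = 2784/7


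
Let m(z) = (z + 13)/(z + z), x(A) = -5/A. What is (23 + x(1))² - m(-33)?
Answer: 10682/33 ≈ 323.70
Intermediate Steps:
m(z) = (13 + z)/(2*z) (m(z) = (13 + z)/((2*z)) = (13 + z)*(1/(2*z)) = (13 + z)/(2*z))
(23 + x(1))² - m(-33) = (23 - 5/1)² - (13 - 33)/(2*(-33)) = (23 - 5*1)² - (-1)*(-20)/(2*33) = (23 - 5)² - 1*10/33 = 18² - 10/33 = 324 - 10/33 = 10682/33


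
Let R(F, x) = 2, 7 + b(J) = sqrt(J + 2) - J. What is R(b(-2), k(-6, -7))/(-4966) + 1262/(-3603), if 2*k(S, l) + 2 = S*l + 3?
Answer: -3137149/8946249 ≈ -0.35067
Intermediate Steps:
k(S, l) = 1/2 + S*l/2 (k(S, l) = -1 + (S*l + 3)/2 = -1 + (3 + S*l)/2 = -1 + (3/2 + S*l/2) = 1/2 + S*l/2)
b(J) = -7 + sqrt(2 + J) - J (b(J) = -7 + (sqrt(J + 2) - J) = -7 + (sqrt(2 + J) - J) = -7 + sqrt(2 + J) - J)
R(b(-2), k(-6, -7))/(-4966) + 1262/(-3603) = 2/(-4966) + 1262/(-3603) = 2*(-1/4966) + 1262*(-1/3603) = -1/2483 - 1262/3603 = -3137149/8946249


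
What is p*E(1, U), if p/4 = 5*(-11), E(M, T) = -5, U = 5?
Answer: 1100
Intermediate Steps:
p = -220 (p = 4*(5*(-11)) = 4*(-55) = -220)
p*E(1, U) = -220*(-5) = 1100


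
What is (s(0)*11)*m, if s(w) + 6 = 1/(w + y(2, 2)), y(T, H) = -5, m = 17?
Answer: -5797/5 ≈ -1159.4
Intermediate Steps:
s(w) = -6 + 1/(-5 + w) (s(w) = -6 + 1/(w - 5) = -6 + 1/(-5 + w))
(s(0)*11)*m = (((31 - 6*0)/(-5 + 0))*11)*17 = (((31 + 0)/(-5))*11)*17 = (-⅕*31*11)*17 = -31/5*11*17 = -341/5*17 = -5797/5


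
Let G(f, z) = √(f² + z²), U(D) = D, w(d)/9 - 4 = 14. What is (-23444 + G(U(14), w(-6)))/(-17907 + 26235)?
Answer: -5861/2082 + √6610/4164 ≈ -2.7956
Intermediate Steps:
w(d) = 162 (w(d) = 36 + 9*14 = 36 + 126 = 162)
(-23444 + G(U(14), w(-6)))/(-17907 + 26235) = (-23444 + √(14² + 162²))/(-17907 + 26235) = (-23444 + √(196 + 26244))/8328 = (-23444 + √26440)*(1/8328) = (-23444 + 2*√6610)*(1/8328) = -5861/2082 + √6610/4164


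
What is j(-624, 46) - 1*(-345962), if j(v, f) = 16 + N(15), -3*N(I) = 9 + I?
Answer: 345970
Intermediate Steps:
N(I) = -3 - I/3 (N(I) = -(9 + I)/3 = -3 - I/3)
j(v, f) = 8 (j(v, f) = 16 + (-3 - ⅓*15) = 16 + (-3 - 5) = 16 - 8 = 8)
j(-624, 46) - 1*(-345962) = 8 - 1*(-345962) = 8 + 345962 = 345970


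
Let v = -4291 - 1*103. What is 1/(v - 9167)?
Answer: -1/13561 ≈ -7.3741e-5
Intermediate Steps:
v = -4394 (v = -4291 - 103 = -4394)
1/(v - 9167) = 1/(-4394 - 9167) = 1/(-13561) = -1/13561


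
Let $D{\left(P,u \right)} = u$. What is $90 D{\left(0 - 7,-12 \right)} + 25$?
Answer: $-1055$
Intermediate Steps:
$90 D{\left(0 - 7,-12 \right)} + 25 = 90 \left(-12\right) + 25 = -1080 + 25 = -1055$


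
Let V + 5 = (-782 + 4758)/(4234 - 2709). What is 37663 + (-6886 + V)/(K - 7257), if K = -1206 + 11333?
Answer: 164831030451/4376750 ≈ 37661.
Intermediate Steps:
K = 10127
V = -3649/1525 (V = -5 + (-782 + 4758)/(4234 - 2709) = -5 + 3976/1525 = -3649/1525 ≈ -2.3928)
37663 + (-6886 + V)/(K - 7257) = 37663 + (-6886 - 3649/1525)/(10127 - 7257) = 37663 - 10504799/1525/2870 = 37663 - 10504799/1525*1/2870 = 37663 - 10504799/4376750 = 164831030451/4376750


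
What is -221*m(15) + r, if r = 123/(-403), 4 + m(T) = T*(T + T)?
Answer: -39722221/403 ≈ -98566.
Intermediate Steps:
m(T) = -4 + 2*T**2 (m(T) = -4 + T*(T + T) = -4 + T*(2*T) = -4 + 2*T**2)
r = -123/403 (r = 123*(-1/403) = -123/403 ≈ -0.30521)
-221*m(15) + r = -221*(-4 + 2*15**2) - 123/403 = -221*(-4 + 2*225) - 123/403 = -221*(-4 + 450) - 123/403 = -221*446 - 123/403 = -98566 - 123/403 = -39722221/403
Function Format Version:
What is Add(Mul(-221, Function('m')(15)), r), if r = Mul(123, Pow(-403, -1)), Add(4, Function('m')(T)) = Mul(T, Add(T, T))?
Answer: Rational(-39722221, 403) ≈ -98566.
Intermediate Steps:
Function('m')(T) = Add(-4, Mul(2, Pow(T, 2))) (Function('m')(T) = Add(-4, Mul(T, Add(T, T))) = Add(-4, Mul(T, Mul(2, T))) = Add(-4, Mul(2, Pow(T, 2))))
r = Rational(-123, 403) (r = Mul(123, Rational(-1, 403)) = Rational(-123, 403) ≈ -0.30521)
Add(Mul(-221, Function('m')(15)), r) = Add(Mul(-221, Add(-4, Mul(2, Pow(15, 2)))), Rational(-123, 403)) = Add(Mul(-221, Add(-4, Mul(2, 225))), Rational(-123, 403)) = Add(Mul(-221, Add(-4, 450)), Rational(-123, 403)) = Add(Mul(-221, 446), Rational(-123, 403)) = Add(-98566, Rational(-123, 403)) = Rational(-39722221, 403)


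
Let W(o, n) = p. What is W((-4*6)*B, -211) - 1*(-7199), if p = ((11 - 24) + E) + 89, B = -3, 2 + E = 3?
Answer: 7276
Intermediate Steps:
E = 1 (E = -2 + 3 = 1)
p = 77 (p = ((11 - 24) + 1) + 89 = (-13 + 1) + 89 = -12 + 89 = 77)
W(o, n) = 77
W((-4*6)*B, -211) - 1*(-7199) = 77 - 1*(-7199) = 77 + 7199 = 7276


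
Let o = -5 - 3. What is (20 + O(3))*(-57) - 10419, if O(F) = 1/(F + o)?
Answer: -57738/5 ≈ -11548.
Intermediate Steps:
o = -8
O(F) = 1/(-8 + F) (O(F) = 1/(F - 8) = 1/(-8 + F))
(20 + O(3))*(-57) - 10419 = (20 + 1/(-8 + 3))*(-57) - 10419 = (20 + 1/(-5))*(-57) - 10419 = (20 - 1/5)*(-57) - 10419 = (99/5)*(-57) - 10419 = -5643/5 - 10419 = -57738/5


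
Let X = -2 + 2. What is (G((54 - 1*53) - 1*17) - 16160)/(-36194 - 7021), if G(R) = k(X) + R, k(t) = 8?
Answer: 376/1005 ≈ 0.37413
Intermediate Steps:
X = 0
G(R) = 8 + R
(G((54 - 1*53) - 1*17) - 16160)/(-36194 - 7021) = ((8 + ((54 - 1*53) - 1*17)) - 16160)/(-36194 - 7021) = ((8 + ((54 - 53) - 17)) - 16160)/(-43215) = ((8 + (1 - 17)) - 16160)*(-1/43215) = ((8 - 16) - 16160)*(-1/43215) = (-8 - 16160)*(-1/43215) = -16168*(-1/43215) = 376/1005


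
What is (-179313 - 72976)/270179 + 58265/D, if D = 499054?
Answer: -110163855171/134833910666 ≈ -0.81703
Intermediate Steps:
(-179313 - 72976)/270179 + 58265/D = (-179313 - 72976)/270179 + 58265/499054 = -252289*1/270179 + 58265*(1/499054) = -252289/270179 + 58265/499054 = -110163855171/134833910666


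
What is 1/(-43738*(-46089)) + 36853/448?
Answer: 37144888327097/451548312768 ≈ 82.261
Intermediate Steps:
1/(-43738*(-46089)) + 36853/448 = -1/43738*(-1/46089) + 36853*(1/448) = 1/2015840682 + 36853/448 = 37144888327097/451548312768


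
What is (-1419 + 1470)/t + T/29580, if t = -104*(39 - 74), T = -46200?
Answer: -2777657/1794520 ≈ -1.5479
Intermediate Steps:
t = 3640 (t = -104*(-35) = 3640)
(-1419 + 1470)/t + T/29580 = (-1419 + 1470)/3640 - 46200/29580 = 51*(1/3640) - 46200*1/29580 = 51/3640 - 770/493 = -2777657/1794520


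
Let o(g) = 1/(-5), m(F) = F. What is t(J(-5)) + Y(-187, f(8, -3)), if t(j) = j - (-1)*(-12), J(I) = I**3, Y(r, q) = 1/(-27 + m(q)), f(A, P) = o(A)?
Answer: -18637/136 ≈ -137.04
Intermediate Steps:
o(g) = -1/5
f(A, P) = -1/5
Y(r, q) = 1/(-27 + q)
t(j) = -12 + j (t(j) = j - 1*12 = j - 12 = -12 + j)
t(J(-5)) + Y(-187, f(8, -3)) = (-12 + (-5)**3) + 1/(-27 - 1/5) = (-12 - 125) + 1/(-136/5) = -137 - 5/136 = -18637/136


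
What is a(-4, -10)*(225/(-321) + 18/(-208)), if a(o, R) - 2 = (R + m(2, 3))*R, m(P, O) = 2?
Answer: -359283/5564 ≈ -64.573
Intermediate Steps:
a(o, R) = 2 + R*(2 + R) (a(o, R) = 2 + (R + 2)*R = 2 + (2 + R)*R = 2 + R*(2 + R))
a(-4, -10)*(225/(-321) + 18/(-208)) = (2 + (-10)² + 2*(-10))*(225/(-321) + 18/(-208)) = (2 + 100 - 20)*(225*(-1/321) + 18*(-1/208)) = 82*(-75/107 - 9/104) = 82*(-8763/11128) = -359283/5564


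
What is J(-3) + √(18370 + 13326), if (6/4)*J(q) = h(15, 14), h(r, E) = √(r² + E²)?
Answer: 4*√1981 + 2*√421/3 ≈ 191.71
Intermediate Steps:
h(r, E) = √(E² + r²)
J(q) = 2*√421/3 (J(q) = 2*√(14² + 15²)/3 = 2*√(196 + 225)/3 = 2*√421/3)
J(-3) + √(18370 + 13326) = 2*√421/3 + √(18370 + 13326) = 2*√421/3 + √31696 = 2*√421/3 + 4*√1981 = 4*√1981 + 2*√421/3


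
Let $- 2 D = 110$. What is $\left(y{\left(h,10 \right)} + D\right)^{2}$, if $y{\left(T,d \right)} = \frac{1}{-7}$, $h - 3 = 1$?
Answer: $\frac{148996}{49} \approx 3040.7$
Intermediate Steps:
$h = 4$ ($h = 3 + 1 = 4$)
$y{\left(T,d \right)} = - \frac{1}{7}$
$D = -55$ ($D = \left(- \frac{1}{2}\right) 110 = -55$)
$\left(y{\left(h,10 \right)} + D\right)^{2} = \left(- \frac{1}{7} - 55\right)^{2} = \left(- \frac{386}{7}\right)^{2} = \frac{148996}{49}$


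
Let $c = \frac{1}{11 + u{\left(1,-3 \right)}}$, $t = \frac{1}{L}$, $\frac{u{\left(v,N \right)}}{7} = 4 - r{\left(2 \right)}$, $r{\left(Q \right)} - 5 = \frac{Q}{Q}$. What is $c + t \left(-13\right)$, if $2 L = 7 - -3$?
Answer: $- \frac{44}{15} \approx -2.9333$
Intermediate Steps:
$r{\left(Q \right)} = 6$ ($r{\left(Q \right)} = 5 + \frac{Q}{Q} = 5 + 1 = 6$)
$L = 5$ ($L = \frac{7 - -3}{2} = \frac{7 + 3}{2} = \frac{1}{2} \cdot 10 = 5$)
$u{\left(v,N \right)} = -14$ ($u{\left(v,N \right)} = 7 \left(4 - 6\right) = 7 \left(-2\right) = -14$)
$t = \frac{1}{5} \approx 0.2$
$c = - \frac{1}{3}$ ($c = \frac{1}{11 - 14} = \frac{1}{-3} = - \frac{1}{3} \approx -0.33333$)
$c + t \left(-13\right) = - \frac{1}{3} + \frac{1}{5} \left(-13\right) = - \frac{1}{3} - \frac{13}{5} = - \frac{44}{15}$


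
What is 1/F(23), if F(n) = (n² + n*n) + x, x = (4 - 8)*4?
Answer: 1/1042 ≈ 0.00095969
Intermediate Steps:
x = -16 (x = -4*4 = -16)
F(n) = -16 + 2*n² (F(n) = (n² + n*n) - 16 = (n² + n²) - 16 = 2*n² - 16 = -16 + 2*n²)
1/F(23) = 1/(-16 + 2*23²) = 1/(-16 + 2*529) = 1/(-16 + 1058) = 1/1042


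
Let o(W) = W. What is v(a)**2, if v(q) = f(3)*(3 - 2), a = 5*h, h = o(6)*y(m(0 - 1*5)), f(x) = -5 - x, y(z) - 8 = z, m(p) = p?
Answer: 64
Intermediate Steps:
y(z) = 8 + z
h = 18 (h = 6*(8 + (0 - 1*5)) = 6*(8 + (0 - 5)) = 6*(8 - 5) = 6*3 = 18)
a = 90 (a = 5*18 = 90)
v(q) = -8 (v(q) = (-5 - 1*3)*(3 - 2) = (-5 - 3)*1 = -8*1 = -8)
v(a)**2 = (-8)**2 = 64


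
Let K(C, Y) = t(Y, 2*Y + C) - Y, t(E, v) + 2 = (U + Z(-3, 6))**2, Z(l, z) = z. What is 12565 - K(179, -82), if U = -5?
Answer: 12484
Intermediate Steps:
t(E, v) = -1 (t(E, v) = -2 + (-5 + 6)**2 = -2 + 1**2 = -2 + 1 = -1)
K(C, Y) = -1 - Y
12565 - K(179, -82) = 12565 - (-1 - 1*(-82)) = 12565 - (-1 + 82) = 12565 - 1*81 = 12565 - 81 = 12484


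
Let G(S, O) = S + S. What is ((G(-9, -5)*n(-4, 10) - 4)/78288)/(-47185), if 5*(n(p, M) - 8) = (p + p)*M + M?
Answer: -13/461752410 ≈ -2.8154e-8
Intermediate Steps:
G(S, O) = 2*S
n(p, M) = 8 + M/5 + 2*M*p/5 (n(p, M) = 8 + ((p + p)*M + M)/5 = 8 + ((2*p)*M + M)/5 = 8 + (2*M*p + M)/5 = 8 + (M + 2*M*p)/5 = 8 + (M/5 + 2*M*p/5) = 8 + M/5 + 2*M*p/5)
((G(-9, -5)*n(-4, 10) - 4)/78288)/(-47185) = (((2*(-9))*(8 + (⅕)*10 + (⅖)*10*(-4)) - 4)/78288)/(-47185) = ((-18*(8 + 2 - 16) - 4)*(1/78288))*(-1/47185) = ((-18*(-6) - 4)*(1/78288))*(-1/47185) = ((108 - 4)*(1/78288))*(-1/47185) = (104*(1/78288))*(-1/47185) = (13/9786)*(-1/47185) = -13/461752410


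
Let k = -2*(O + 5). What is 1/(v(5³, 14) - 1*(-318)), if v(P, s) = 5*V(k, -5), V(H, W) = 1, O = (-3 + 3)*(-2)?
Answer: 1/323 ≈ 0.0030960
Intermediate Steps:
O = 0 (O = 0*(-2) = 0)
k = -10 (k = -2*(0 + 5) = -2*5 = -10)
v(P, s) = 5 (v(P, s) = 5*1 = 5)
1/(v(5³, 14) - 1*(-318)) = 1/(5 - 1*(-318)) = 1/(5 + 318) = 1/323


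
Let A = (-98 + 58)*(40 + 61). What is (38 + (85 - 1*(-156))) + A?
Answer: -3761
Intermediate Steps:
A = -4040 (A = -40*101 = -4040)
(38 + (85 - 1*(-156))) + A = (38 + (85 - 1*(-156))) - 4040 = (38 + (85 + 156)) - 4040 = (38 + 241) - 4040 = 279 - 4040 = -3761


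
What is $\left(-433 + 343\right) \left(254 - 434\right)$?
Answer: $16200$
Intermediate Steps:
$\left(-433 + 343\right) \left(254 - 434\right) = \left(-90\right) \left(-180\right) = 16200$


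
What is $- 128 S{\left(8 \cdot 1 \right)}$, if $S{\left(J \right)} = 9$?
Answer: $-1152$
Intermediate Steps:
$- 128 S{\left(8 \cdot 1 \right)} = \left(-128\right) 9 = -1152$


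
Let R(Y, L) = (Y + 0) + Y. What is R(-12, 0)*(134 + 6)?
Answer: -3360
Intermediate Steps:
R(Y, L) = 2*Y (R(Y, L) = Y + Y = 2*Y)
R(-12, 0)*(134 + 6) = (2*(-12))*(134 + 6) = -24*140 = -3360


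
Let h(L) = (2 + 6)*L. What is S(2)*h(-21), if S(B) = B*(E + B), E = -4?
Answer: 672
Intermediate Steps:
S(B) = B*(-4 + B)
h(L) = 8*L
S(2)*h(-21) = (2*(-4 + 2))*(8*(-21)) = (2*(-2))*(-168) = -4*(-168) = 672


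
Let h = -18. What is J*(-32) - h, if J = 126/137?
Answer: -1566/137 ≈ -11.431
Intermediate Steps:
J = 126/137 (J = 126*(1/137) = 126/137 ≈ 0.91971)
J*(-32) - h = (126/137)*(-32) - 1*(-18) = -4032/137 + 18 = -1566/137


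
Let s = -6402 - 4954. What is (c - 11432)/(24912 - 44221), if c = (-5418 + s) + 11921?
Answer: 16285/19309 ≈ 0.84339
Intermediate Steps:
s = -11356
c = -4853 (c = (-5418 - 11356) + 11921 = -16774 + 11921 = -4853)
(c - 11432)/(24912 - 44221) = (-4853 - 11432)/(24912 - 44221) = -16285/(-19309) = -16285*(-1/19309) = 16285/19309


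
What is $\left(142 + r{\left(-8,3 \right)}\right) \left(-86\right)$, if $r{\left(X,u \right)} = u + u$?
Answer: $-12728$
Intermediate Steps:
$r{\left(X,u \right)} = 2 u$
$\left(142 + r{\left(-8,3 \right)}\right) \left(-86\right) = \left(142 + 2 \cdot 3\right) \left(-86\right) = \left(142 + 6\right) \left(-86\right) = 148 \left(-86\right) = -12728$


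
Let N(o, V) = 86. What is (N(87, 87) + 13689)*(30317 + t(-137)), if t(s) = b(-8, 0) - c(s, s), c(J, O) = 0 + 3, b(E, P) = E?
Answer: 417465150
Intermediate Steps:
c(J, O) = 3
t(s) = -11 (t(s) = -8 - 1*3 = -8 - 3 = -11)
(N(87, 87) + 13689)*(30317 + t(-137)) = (86 + 13689)*(30317 - 11) = 13775*30306 = 417465150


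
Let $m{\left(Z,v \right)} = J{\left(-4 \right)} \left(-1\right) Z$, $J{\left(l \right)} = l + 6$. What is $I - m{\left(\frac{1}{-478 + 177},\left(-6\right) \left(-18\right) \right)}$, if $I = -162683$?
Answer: $- \frac{48967585}{301} \approx -1.6268 \cdot 10^{5}$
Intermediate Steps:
$J{\left(l \right)} = 6 + l$
$m{\left(Z,v \right)} = - 2 Z$ ($m{\left(Z,v \right)} = \left(6 - 4\right) \left(-1\right) Z = 2 \left(-1\right) Z = - 2 Z$)
$I - m{\left(\frac{1}{-478 + 177},\left(-6\right) \left(-18\right) \right)} = -162683 - - \frac{2}{-478 + 177} = -162683 - - \frac{2}{-301} = -162683 - \left(-2\right) \left(- \frac{1}{301}\right) = -162683 - \frac{2}{301} = - \frac{48967585}{301}$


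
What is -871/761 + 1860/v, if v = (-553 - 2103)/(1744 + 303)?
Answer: -724939999/505304 ≈ -1434.7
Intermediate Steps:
v = -2656/2047 ≈ -1.2975
-871/761 + 1860/v = -871/761 + 1860/(-2656/2047) = -871*1/761 + 1860*(-2047/2656) = -871/761 - 951855/664 = -724939999/505304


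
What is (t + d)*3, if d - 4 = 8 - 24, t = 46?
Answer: 102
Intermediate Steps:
d = -12 (d = 4 + (8 - 24) = 4 - 16 = -12)
(t + d)*3 = (46 - 12)*3 = 34*3 = 102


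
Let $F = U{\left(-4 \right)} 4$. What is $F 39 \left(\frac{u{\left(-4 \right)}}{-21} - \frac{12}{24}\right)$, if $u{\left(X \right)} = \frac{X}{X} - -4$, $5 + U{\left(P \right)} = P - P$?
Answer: $\frac{4030}{7} \approx 575.71$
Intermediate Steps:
$U{\left(P \right)} = -5$ ($U{\left(P \right)} = -5 + \left(P - P\right) = -5 + 0 = -5$)
$u{\left(X \right)} = 5$ ($u{\left(X \right)} = 1 + 4 = 5$)
$F = -20$ ($F = \left(-5\right) 4 = -20$)
$F 39 \left(\frac{u{\left(-4 \right)}}{-21} - \frac{12}{24}\right) = \left(-20\right) 39 \left(\frac{5}{-21} - \frac{12}{24}\right) = - 780 \left(5 \left(- \frac{1}{21}\right) - \frac{1}{2}\right) = - 780 \left(- \frac{5}{21} - \frac{1}{2}\right) = \left(-780\right) \left(- \frac{31}{42}\right) = \frac{4030}{7}$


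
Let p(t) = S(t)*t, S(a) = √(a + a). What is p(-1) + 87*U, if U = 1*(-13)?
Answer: -1131 - I*√2 ≈ -1131.0 - 1.4142*I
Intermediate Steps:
U = -13
S(a) = √2*√a (S(a) = √(2*a) = √2*√a)
p(t) = √2*t^(3/2) (p(t) = (√2*√t)*t = √2*t^(3/2))
p(-1) + 87*U = √2*(-1)^(3/2) + 87*(-13) = √2*(-I) - 1131 = -I*√2 - 1131 = -1131 - I*√2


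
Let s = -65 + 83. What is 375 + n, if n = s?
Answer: 393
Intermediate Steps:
s = 18
n = 18
375 + n = 375 + 18 = 393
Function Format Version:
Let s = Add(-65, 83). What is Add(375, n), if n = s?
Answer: 393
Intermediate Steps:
s = 18
n = 18
Add(375, n) = Add(375, 18) = 393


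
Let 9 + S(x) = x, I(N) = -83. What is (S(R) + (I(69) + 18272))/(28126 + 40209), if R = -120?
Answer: 3612/13667 ≈ 0.26429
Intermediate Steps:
S(x) = -9 + x
(S(R) + (I(69) + 18272))/(28126 + 40209) = ((-9 - 120) + (-83 + 18272))/(28126 + 40209) = (-129 + 18189)/68335 = 18060*(1/68335) = 3612/13667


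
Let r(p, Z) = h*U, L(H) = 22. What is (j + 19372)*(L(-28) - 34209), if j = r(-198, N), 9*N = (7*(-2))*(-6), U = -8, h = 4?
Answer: -661176580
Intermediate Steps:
N = 28/3 (N = ((7*(-2))*(-6))/9 = (-14*(-6))/9 = (1/9)*84 = 28/3 ≈ 9.3333)
r(p, Z) = -32 (r(p, Z) = 4*(-8) = -32)
j = -32
(j + 19372)*(L(-28) - 34209) = (-32 + 19372)*(22 - 34209) = 19340*(-34187) = -661176580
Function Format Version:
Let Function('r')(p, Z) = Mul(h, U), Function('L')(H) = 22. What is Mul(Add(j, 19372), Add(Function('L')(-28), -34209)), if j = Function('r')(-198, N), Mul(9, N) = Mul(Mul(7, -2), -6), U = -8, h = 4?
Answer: -661176580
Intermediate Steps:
N = Rational(28, 3) (N = Mul(Rational(1, 9), Mul(Mul(7, -2), -6)) = Mul(Rational(1, 9), Mul(-14, -6)) = Mul(Rational(1, 9), 84) = Rational(28, 3) ≈ 9.3333)
Function('r')(p, Z) = -32 (Function('r')(p, Z) = Mul(4, -8) = -32)
j = -32
Mul(Add(j, 19372), Add(Function('L')(-28), -34209)) = Mul(Add(-32, 19372), Add(22, -34209)) = Mul(19340, -34187) = -661176580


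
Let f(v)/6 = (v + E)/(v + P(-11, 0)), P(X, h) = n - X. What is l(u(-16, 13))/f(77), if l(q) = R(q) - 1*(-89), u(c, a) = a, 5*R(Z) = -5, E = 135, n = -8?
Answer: 880/159 ≈ 5.5346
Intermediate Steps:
R(Z) = -1 (R(Z) = (⅕)*(-5) = -1)
P(X, h) = -8 - X
l(q) = 88 (l(q) = -1 - 1*(-89) = -1 + 89 = 88)
f(v) = 6*(135 + v)/(3 + v) (f(v) = 6*((v + 135)/(v + (-8 - 1*(-11)))) = 6*((135 + v)/(v + (-8 + 11))) = 6*((135 + v)/(v + 3)) = 6*((135 + v)/(3 + v)) = 6*(135 + v)/(3 + v))
l(u(-16, 13))/f(77) = 88/((6*(135 + 77)/(3 + 77))) = 88/((6*212/80)) = 88/((6*(1/80)*212)) = 88/(159/10) = 88*(10/159) = 880/159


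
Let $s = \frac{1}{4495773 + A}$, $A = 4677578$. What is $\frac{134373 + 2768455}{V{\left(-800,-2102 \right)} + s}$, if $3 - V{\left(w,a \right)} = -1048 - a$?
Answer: $- \frac{6657165034157}{2410297975} \approx -2762.0$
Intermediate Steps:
$V{\left(w,a \right)} = 1051 + a$ ($V{\left(w,a \right)} = 3 - \left(-1048 - a\right) = 3 + \left(1048 + a\right) = 1051 + a$)
$s = \frac{1}{9173351}$ ($s = \frac{1}{4495773 + 4677578} = \frac{1}{9173351} \approx 1.0901 \cdot 10^{-7}$)
$\frac{134373 + 2768455}{V{\left(-800,-2102 \right)} + s} = \frac{134373 + 2768455}{\left(1051 - 2102\right) + \frac{1}{9173351}} = \frac{2902828}{-1051 + \frac{1}{9173351}} = \frac{2902828}{- \frac{9641191900}{9173351}} = 2902828 \left(- \frac{9173351}{9641191900}\right) = - \frac{6657165034157}{2410297975}$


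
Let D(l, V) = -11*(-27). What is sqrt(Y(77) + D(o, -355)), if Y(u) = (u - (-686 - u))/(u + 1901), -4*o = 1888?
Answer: sqrt(290917317)/989 ≈ 17.246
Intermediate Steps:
o = -472 (o = -1/4*1888 = -472)
D(l, V) = 297
Y(u) = (686 + 2*u)/(1901 + u) (Y(u) = (u + (686 + u))/(1901 + u) = (686 + 2*u)/(1901 + u))
sqrt(Y(77) + D(o, -355)) = sqrt(2*(343 + 77)/(1901 + 77) + 297) = sqrt(2*420/1978 + 297) = sqrt(2*(1/1978)*420 + 297) = sqrt(420/989 + 297) = sqrt(294153/989) = sqrt(290917317)/989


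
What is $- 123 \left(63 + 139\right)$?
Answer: $-24846$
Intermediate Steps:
$- 123 \left(63 + 139\right) = \left(-123\right) 202 = -24846$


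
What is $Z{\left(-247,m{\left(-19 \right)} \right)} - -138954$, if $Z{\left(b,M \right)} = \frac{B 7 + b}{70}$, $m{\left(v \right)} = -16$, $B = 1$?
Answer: $\frac{972654}{7} \approx 1.3895 \cdot 10^{5}$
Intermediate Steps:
$Z{\left(b,M \right)} = \frac{1}{10} + \frac{b}{70}$ ($Z{\left(b,M \right)} = \frac{1 \cdot 7 + b}{70} = \left(7 + b\right) \frac{1}{70} = \frac{1}{10} + \frac{b}{70}$)
$Z{\left(-247,m{\left(-19 \right)} \right)} - -138954 = \left(\frac{1}{10} + \frac{1}{70} \left(-247\right)\right) - -138954 = \left(\frac{1}{10} - \frac{247}{70}\right) + 138954 = - \frac{24}{7} + 138954 = \frac{972654}{7}$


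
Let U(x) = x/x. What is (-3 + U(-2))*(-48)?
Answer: 96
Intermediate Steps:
U(x) = 1
(-3 + U(-2))*(-48) = (-3 + 1)*(-48) = -2*(-48) = 96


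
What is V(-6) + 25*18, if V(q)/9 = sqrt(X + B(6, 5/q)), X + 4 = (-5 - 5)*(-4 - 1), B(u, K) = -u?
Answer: 450 + 18*sqrt(10) ≈ 506.92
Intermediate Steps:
X = 46 (X = -4 + (-5 - 5)*(-4 - 1) = -4 - 10*(-5) = -4 + 50 = 46)
V(q) = 18*sqrt(10) (V(q) = 9*sqrt(46 - 1*6) = 9*sqrt(46 - 6) = 9*sqrt(40) = 9*(2*sqrt(10)) = 18*sqrt(10))
V(-6) + 25*18 = 18*sqrt(10) + 25*18 = 18*sqrt(10) + 450 = 450 + 18*sqrt(10)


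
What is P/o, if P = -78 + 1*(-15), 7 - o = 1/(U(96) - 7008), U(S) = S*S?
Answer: -205344/15455 ≈ -13.287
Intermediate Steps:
U(S) = S**2
o = 15455/2208 (o = 7 - 1/(96**2 - 7008) = 7 - 1/(9216 - 7008) = 7 - 1/2208 = 15455/2208 ≈ 6.9995)
P = -93 (P = -78 - 15 = -93)
P/o = -93/15455/2208 = -93*2208/15455 = -205344/15455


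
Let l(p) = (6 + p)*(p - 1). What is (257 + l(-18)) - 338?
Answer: 147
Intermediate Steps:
l(p) = (-1 + p)*(6 + p) (l(p) = (6 + p)*(-1 + p) = (-1 + p)*(6 + p))
(257 + l(-18)) - 338 = (257 + (-6 + (-18)**2 + 5*(-18))) - 338 = (257 + (-6 + 324 - 90)) - 338 = (257 + 228) - 338 = 485 - 338 = 147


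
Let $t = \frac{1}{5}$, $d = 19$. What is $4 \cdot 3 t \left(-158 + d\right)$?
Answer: $- \frac{1668}{5} \approx -333.6$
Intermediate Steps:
$t = \frac{1}{5} \approx 0.2$
$4 \cdot 3 t \left(-158 + d\right) = 4 \cdot 3 \cdot \frac{1}{5} \left(-158 + 19\right) = 12 \cdot \frac{1}{5} \left(-139\right) = \frac{12}{5} \left(-139\right) = - \frac{1668}{5}$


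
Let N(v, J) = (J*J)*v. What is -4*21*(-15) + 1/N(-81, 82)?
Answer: 686251439/544644 ≈ 1260.0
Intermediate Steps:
N(v, J) = v*J² (N(v, J) = J²*v = v*J²)
-4*21*(-15) + 1/N(-81, 82) = -4*21*(-15) + 1/(-81*82²) = -84*(-15) + 1/(-81*6724) = 1260 + 1/(-544644) = 1260 - 1/544644 = 686251439/544644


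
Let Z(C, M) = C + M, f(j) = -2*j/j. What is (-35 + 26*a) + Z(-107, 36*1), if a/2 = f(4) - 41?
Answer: -2342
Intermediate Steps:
f(j) = -2 (f(j) = -2*1 = -2)
a = -86 (a = 2*(-2 - 41) = 2*(-43) = -86)
(-35 + 26*a) + Z(-107, 36*1) = (-35 + 26*(-86)) + (-107 + 36*1) = (-35 - 2236) + (-107 + 36) = -2271 - 71 = -2342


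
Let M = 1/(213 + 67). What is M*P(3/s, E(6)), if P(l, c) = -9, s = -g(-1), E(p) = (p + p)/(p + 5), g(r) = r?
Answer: -9/280 ≈ -0.032143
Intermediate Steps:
E(p) = 2*p/(5 + p) (E(p) = (2*p)/(5 + p) = 2*p/(5 + p))
s = 1 (s = -1*(-1) = 1)
M = 1/280 ≈ 0.0035714
M*P(3/s, E(6)) = (1/280)*(-9) = -9/280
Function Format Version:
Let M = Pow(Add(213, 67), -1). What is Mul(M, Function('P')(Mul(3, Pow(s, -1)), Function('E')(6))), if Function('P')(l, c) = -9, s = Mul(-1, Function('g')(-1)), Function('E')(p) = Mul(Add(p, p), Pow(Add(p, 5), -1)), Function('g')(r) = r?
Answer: Rational(-9, 280) ≈ -0.032143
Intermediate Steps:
Function('E')(p) = Mul(2, p, Pow(Add(5, p), -1)) (Function('E')(p) = Mul(Mul(2, p), Pow(Add(5, p), -1)) = Mul(2, p, Pow(Add(5, p), -1)))
s = 1 (s = Mul(-1, -1) = 1)
M = Rational(1, 280) (M = Pow(280, -1) = Rational(1, 280) ≈ 0.0035714)
Mul(M, Function('P')(Mul(3, Pow(s, -1)), Function('E')(6))) = Mul(Rational(1, 280), -9) = Rational(-9, 280)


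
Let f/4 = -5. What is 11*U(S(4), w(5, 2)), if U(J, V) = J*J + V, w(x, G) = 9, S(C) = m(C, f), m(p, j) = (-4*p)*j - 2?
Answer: 1112463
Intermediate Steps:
f = -20 (f = 4*(-5) = -20)
m(p, j) = -2 - 4*j*p (m(p, j) = -4*j*p - 2 = -2 - 4*j*p)
S(C) = -2 + 80*C (S(C) = -2 - 4*(-20)*C = -2 + 80*C)
U(J, V) = V + J**2 (U(J, V) = J**2 + V = V + J**2)
11*U(S(4), w(5, 2)) = 11*(9 + (-2 + 80*4)**2) = 11*(9 + (-2 + 320)**2) = 11*(9 + 318**2) = 11*(9 + 101124) = 11*101133 = 1112463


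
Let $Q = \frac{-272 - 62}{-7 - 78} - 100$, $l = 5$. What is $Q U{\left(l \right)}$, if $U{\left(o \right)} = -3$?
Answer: $\frac{24498}{85} \approx 288.21$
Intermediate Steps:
$Q = - \frac{8166}{85}$ ($Q = - \frac{334}{-85} - 100 = \left(-334\right) \left(- \frac{1}{85}\right) - 100 = \frac{334}{85} - 100 = - \frac{8166}{85} \approx -96.071$)
$Q U{\left(l \right)} = \left(- \frac{8166}{85}\right) \left(-3\right) = \frac{24498}{85}$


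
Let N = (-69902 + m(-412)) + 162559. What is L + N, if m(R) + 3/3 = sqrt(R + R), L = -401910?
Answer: -309254 + 2*I*sqrt(206) ≈ -3.0925e+5 + 28.705*I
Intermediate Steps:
m(R) = -1 + sqrt(2)*sqrt(R) (m(R) = -1 + sqrt(R + R) = -1 + sqrt(2*R) = -1 + sqrt(2)*sqrt(R))
N = 92656 + 2*I*sqrt(206) (N = (-69902 + (-1 + sqrt(2)*sqrt(-412))) + 162559 = (-69902 + (-1 + sqrt(2)*(2*I*sqrt(103)))) + 162559 = (-69902 + (-1 + 2*I*sqrt(206))) + 162559 = (-69903 + 2*I*sqrt(206)) + 162559 = 92656 + 2*I*sqrt(206) ≈ 92656.0 + 28.705*I)
L + N = -401910 + (92656 + 2*I*sqrt(206)) = -309254 + 2*I*sqrt(206)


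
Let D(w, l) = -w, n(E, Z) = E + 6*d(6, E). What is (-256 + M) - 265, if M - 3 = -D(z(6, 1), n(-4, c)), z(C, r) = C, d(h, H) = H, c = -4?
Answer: -512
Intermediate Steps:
n(E, Z) = 7*E (n(E, Z) = E + 6*E = 7*E)
M = 9 (M = 3 - (-1)*6 = 3 - 1*(-6) = 3 + 6 = 9)
(-256 + M) - 265 = (-256 + 9) - 265 = -247 - 265 = -512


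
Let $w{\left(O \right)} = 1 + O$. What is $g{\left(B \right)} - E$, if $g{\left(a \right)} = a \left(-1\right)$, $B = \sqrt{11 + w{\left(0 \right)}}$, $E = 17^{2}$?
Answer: $-289 - 2 \sqrt{3} \approx -292.46$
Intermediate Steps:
$E = 289$
$B = 2 \sqrt{3}$ ($B = \sqrt{11 + \left(1 + 0\right)} = \sqrt{11 + 1} = \sqrt{12} = 2 \sqrt{3} \approx 3.4641$)
$g{\left(a \right)} = - a$
$g{\left(B \right)} - E = - 2 \sqrt{3} - 289 = -289 - 2 \sqrt{3}$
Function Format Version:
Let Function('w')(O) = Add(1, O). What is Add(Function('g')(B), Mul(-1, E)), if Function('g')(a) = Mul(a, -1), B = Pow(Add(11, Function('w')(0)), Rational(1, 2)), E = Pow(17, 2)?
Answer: Add(-289, Mul(-2, Pow(3, Rational(1, 2)))) ≈ -292.46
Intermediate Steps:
E = 289
B = Mul(2, Pow(3, Rational(1, 2))) (B = Pow(Add(11, Add(1, 0)), Rational(1, 2)) = Pow(Add(11, 1), Rational(1, 2)) = Pow(12, Rational(1, 2)) = Mul(2, Pow(3, Rational(1, 2))) ≈ 3.4641)
Function('g')(a) = Mul(-1, a)
Add(Function('g')(B), Mul(-1, E)) = Add(Mul(-1, Mul(2, Pow(3, Rational(1, 2)))), Mul(-1, 289)) = Add(Mul(-2, Pow(3, Rational(1, 2))), -289) = Add(-289, Mul(-2, Pow(3, Rational(1, 2))))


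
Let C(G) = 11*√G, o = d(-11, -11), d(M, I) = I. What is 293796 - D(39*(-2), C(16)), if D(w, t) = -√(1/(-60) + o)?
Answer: 293796 + I*√9915/30 ≈ 2.938e+5 + 3.3191*I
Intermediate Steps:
o = -11
D(w, t) = -I*√9915/30 (D(w, t) = -√(1/(-60) - 11) = -√(-1/60 - 11) = -√(-661/60) = -I*√9915/30)
293796 - D(39*(-2), C(16)) = 293796 - (-1)*I*√9915/30 = 293796 + I*√9915/30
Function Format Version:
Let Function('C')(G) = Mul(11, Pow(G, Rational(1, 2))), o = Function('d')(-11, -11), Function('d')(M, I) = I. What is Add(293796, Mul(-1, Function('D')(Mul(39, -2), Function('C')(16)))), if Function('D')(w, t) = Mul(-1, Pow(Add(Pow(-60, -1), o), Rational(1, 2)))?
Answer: Add(293796, Mul(Rational(1, 30), I, Pow(9915, Rational(1, 2)))) ≈ Add(2.9380e+5, Mul(3.3191, I))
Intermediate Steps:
o = -11
Function('D')(w, t) = Mul(Rational(-1, 30), I, Pow(9915, Rational(1, 2))) (Function('D')(w, t) = Mul(-1, Pow(Add(Pow(-60, -1), -11), Rational(1, 2))) = Mul(-1, Pow(Add(Rational(-1, 60), -11), Rational(1, 2))) = Mul(-1, Pow(Rational(-661, 60), Rational(1, 2))) = Mul(-1, Mul(Rational(1, 30), I, Pow(9915, Rational(1, 2)))) = Mul(Rational(-1, 30), I, Pow(9915, Rational(1, 2))))
Add(293796, Mul(-1, Function('D')(Mul(39, -2), Function('C')(16)))) = Add(293796, Mul(-1, Mul(Rational(-1, 30), I, Pow(9915, Rational(1, 2))))) = Add(293796, Mul(Rational(1, 30), I, Pow(9915, Rational(1, 2))))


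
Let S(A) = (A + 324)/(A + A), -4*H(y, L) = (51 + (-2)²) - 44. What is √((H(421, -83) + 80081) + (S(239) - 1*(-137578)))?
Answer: √49731239739/478 ≈ 466.54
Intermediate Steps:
H(y, L) = -11/4 (H(y, L) = -((51 + (-2)²) - 44)/4 = -((51 + 4) - 44)/4 = -(55 - 44)/4 = -¼*11 = -11/4)
S(A) = (324 + A)/(2*A) (S(A) = (324 + A)/((2*A)) = (324 + A)*(1/(2*A)) = (324 + A)/(2*A))
√((H(421, -83) + 80081) + (S(239) - 1*(-137578))) = √((-11/4 + 80081) + ((½)*(324 + 239)/239 - 1*(-137578))) = √(320313/4 + ((½)*(1/239)*563 + 137578)) = √(320313/4 + (563/478 + 137578)) = √(320313/4 + 65762847/478) = √(208080501/956) = √49731239739/478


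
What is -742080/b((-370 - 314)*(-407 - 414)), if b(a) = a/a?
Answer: -742080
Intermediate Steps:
b(a) = 1
-742080/b((-370 - 314)*(-407 - 414)) = -742080/1 = -742080*1 = -742080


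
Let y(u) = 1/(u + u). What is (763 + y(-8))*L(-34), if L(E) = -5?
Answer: -61035/16 ≈ -3814.7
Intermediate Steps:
y(u) = 1/(2*u)
(763 + y(-8))*L(-34) = (763 + (½)/(-8))*(-5) = (763 + (½)*(-⅛))*(-5) = (763 - 1/16)*(-5) = (12207/16)*(-5) = -61035/16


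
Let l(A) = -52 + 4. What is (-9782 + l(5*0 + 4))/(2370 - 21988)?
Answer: 4915/9809 ≈ 0.50107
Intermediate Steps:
l(A) = -48
(-9782 + l(5*0 + 4))/(2370 - 21988) = (-9782 - 48)/(2370 - 21988) = -9830/(-19618) = -9830*(-1/19618) = 4915/9809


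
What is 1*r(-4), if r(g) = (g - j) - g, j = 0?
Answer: 0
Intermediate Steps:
r(g) = 0 (r(g) = (g - 1*0) - g = (g + 0) - g = g - g = 0)
1*r(-4) = 1*0 = 0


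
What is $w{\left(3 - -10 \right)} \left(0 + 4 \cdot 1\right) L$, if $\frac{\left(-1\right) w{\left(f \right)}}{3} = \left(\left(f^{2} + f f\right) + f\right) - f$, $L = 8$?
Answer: $-32448$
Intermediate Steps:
$w{\left(f \right)} = - 6 f^{2}$ ($w{\left(f \right)} = - 3 \left(\left(\left(f^{2} + f f\right) + f\right) - f\right) = - 3 \left(\left(\left(f^{2} + f^{2}\right) + f\right) - f\right) = - 3 \left(\left(2 f^{2} + f\right) - f\right) = - 3 \left(\left(f + 2 f^{2}\right) - f\right) = - 3 \cdot 2 f^{2} = - 6 f^{2}$)
$w{\left(3 - -10 \right)} \left(0 + 4 \cdot 1\right) L = - 6 \left(3 - -10\right)^{2} \left(0 + 4 \cdot 1\right) 8 = - 6 \left(3 + 10\right)^{2} \left(0 + 4\right) 8 = - 6 \cdot 13^{2} \cdot 4 \cdot 8 = \left(-6\right) 169 \cdot 32 = \left(-1014\right) 32 = -32448$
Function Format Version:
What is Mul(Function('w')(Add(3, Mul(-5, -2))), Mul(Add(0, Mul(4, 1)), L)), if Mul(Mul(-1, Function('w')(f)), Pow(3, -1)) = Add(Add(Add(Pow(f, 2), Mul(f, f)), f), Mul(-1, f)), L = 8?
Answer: -32448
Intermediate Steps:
Function('w')(f) = Mul(-6, Pow(f, 2)) (Function('w')(f) = Mul(-3, Add(Add(Add(Pow(f, 2), Mul(f, f)), f), Mul(-1, f))) = Mul(-3, Add(Add(Add(Pow(f, 2), Pow(f, 2)), f), Mul(-1, f))) = Mul(-3, Add(Add(Mul(2, Pow(f, 2)), f), Mul(-1, f))) = Mul(-3, Add(Add(f, Mul(2, Pow(f, 2))), Mul(-1, f))) = Mul(-3, Mul(2, Pow(f, 2))) = Mul(-6, Pow(f, 2)))
Mul(Function('w')(Add(3, Mul(-5, -2))), Mul(Add(0, Mul(4, 1)), L)) = Mul(Mul(-6, Pow(Add(3, Mul(-5, -2)), 2)), Mul(Add(0, Mul(4, 1)), 8)) = Mul(Mul(-6, Pow(Add(3, 10), 2)), Mul(Add(0, 4), 8)) = Mul(Mul(-6, Pow(13, 2)), Mul(4, 8)) = Mul(Mul(-6, 169), 32) = Mul(-1014, 32) = -32448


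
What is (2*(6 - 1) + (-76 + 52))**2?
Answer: 196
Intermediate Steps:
(2*(6 - 1) + (-76 + 52))**2 = (2*5 - 24)**2 = (10 - 24)**2 = (-14)**2 = 196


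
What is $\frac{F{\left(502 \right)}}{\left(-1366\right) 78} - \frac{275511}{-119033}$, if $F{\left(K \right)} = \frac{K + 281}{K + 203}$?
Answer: $\frac{2299476082989}{993480366580} \approx 2.3146$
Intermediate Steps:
$F{\left(K \right)} = \frac{281 + K}{203 + K}$
$\frac{F{\left(502 \right)}}{\left(-1366\right) 78} - \frac{275511}{-119033} = \frac{\frac{1}{203 + 502} \left(281 + 502\right)}{\left(-1366\right) 78} - \frac{275511}{-119033} = \frac{\frac{1}{705} \cdot 783}{-106548} - - \frac{275511}{119033} = \frac{1}{705} \cdot 783 \left(- \frac{1}{106548}\right) + \frac{275511}{119033} = \frac{261}{235} \left(- \frac{1}{106548}\right) + \frac{275511}{119033} = - \frac{87}{8346260} + \frac{275511}{119033} = \frac{2299476082989}{993480366580}$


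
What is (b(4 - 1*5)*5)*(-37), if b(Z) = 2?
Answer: -370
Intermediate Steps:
(b(4 - 1*5)*5)*(-37) = (2*5)*(-37) = 10*(-37) = -370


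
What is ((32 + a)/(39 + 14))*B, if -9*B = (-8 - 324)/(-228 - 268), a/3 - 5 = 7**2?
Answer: -8051/29574 ≈ -0.27223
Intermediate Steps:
a = 162 (a = 15 + 3*7**2 = 15 + 3*49 = 15 + 147 = 162)
B = -83/1116 (B = -(-8 - 324)/(9*(-228 - 268)) = -(-332)/(9*(-496)) = -(-332)*(-1)/(9*496) = -1/9*83/124 = -83/1116 ≈ -0.074373)
((32 + a)/(39 + 14))*B = ((32 + 162)/(39 + 14))*(-83/1116) = (194/53)*(-83/1116) = -8051/29574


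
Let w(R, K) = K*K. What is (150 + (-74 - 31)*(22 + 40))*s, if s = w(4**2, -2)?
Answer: -25440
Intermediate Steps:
w(R, K) = K**2
s = 4 (s = (-2)**2 = 4)
(150 + (-74 - 31)*(22 + 40))*s = (150 + (-74 - 31)*(22 + 40))*4 = (150 - 105*62)*4 = (150 - 6510)*4 = -6360*4 = -25440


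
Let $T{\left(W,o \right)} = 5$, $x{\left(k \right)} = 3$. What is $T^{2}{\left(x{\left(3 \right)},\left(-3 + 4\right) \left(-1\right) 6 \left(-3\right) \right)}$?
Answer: $25$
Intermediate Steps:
$T^{2}{\left(x{\left(3 \right)},\left(-3 + 4\right) \left(-1\right) 6 \left(-3\right) \right)} = 5^{2} = 25$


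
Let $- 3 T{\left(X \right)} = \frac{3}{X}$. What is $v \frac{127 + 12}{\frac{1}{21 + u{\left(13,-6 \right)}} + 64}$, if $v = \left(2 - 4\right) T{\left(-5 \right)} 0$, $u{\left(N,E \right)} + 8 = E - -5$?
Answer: $0$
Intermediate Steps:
$T{\left(X \right)} = - \frac{1}{X}$ ($T{\left(X \right)} = - \frac{3 \frac{1}{X}}{3} = - \frac{1}{X}$)
$u{\left(N,E \right)} = -3 + E$ ($u{\left(N,E \right)} = -8 + \left(E - -5\right) = -8 + \left(E + 5\right) = -8 + \left(5 + E\right) = -3 + E$)
$v = 0$ ($v = \left(2 - 4\right) \left(- \frac{1}{-5}\right) 0 = \left(2 - 4\right) \left(\left(-1\right) \left(- \frac{1}{5}\right)\right) 0 = \left(-2\right) \frac{1}{5} \cdot 0 = \left(- \frac{2}{5}\right) 0 = 0$)
$v \frac{127 + 12}{\frac{1}{21 + u{\left(13,-6 \right)}} + 64} = 0 \frac{127 + 12}{\frac{1}{21 - 9} + 64} = 0 \frac{139}{\frac{1}{21 - 9} + 64} = 0 \frac{139}{\frac{1}{12} + 64} = 0 \frac{139}{\frac{769}{12}} = 0 \cdot 139 \cdot \frac{12}{769} = 0 \cdot \frac{1668}{769} = 0$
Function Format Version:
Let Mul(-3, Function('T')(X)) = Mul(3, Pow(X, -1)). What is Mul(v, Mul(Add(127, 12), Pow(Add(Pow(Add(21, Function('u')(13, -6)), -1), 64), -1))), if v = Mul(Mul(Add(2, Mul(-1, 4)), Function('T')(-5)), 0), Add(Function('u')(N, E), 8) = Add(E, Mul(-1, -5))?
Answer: 0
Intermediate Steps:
Function('T')(X) = Mul(-1, Pow(X, -1)) (Function('T')(X) = Mul(Rational(-1, 3), Mul(3, Pow(X, -1))) = Mul(-1, Pow(X, -1)))
Function('u')(N, E) = Add(-3, E) (Function('u')(N, E) = Add(-8, Add(E, Mul(-1, -5))) = Add(-8, Add(E, 5)) = Add(-8, Add(5, E)) = Add(-3, E))
v = 0 (v = Mul(Mul(Add(2, Mul(-1, 4)), Mul(-1, Pow(-5, -1))), 0) = Mul(Mul(Add(2, -4), Mul(-1, Rational(-1, 5))), 0) = Mul(Mul(-2, Rational(1, 5)), 0) = Mul(Rational(-2, 5), 0) = 0)
Mul(v, Mul(Add(127, 12), Pow(Add(Pow(Add(21, Function('u')(13, -6)), -1), 64), -1))) = Mul(0, Mul(Add(127, 12), Pow(Add(Pow(Add(21, Add(-3, -6)), -1), 64), -1))) = Mul(0, Mul(139, Pow(Add(Pow(Add(21, -9), -1), 64), -1))) = Mul(0, Mul(139, Pow(Add(Pow(12, -1), 64), -1))) = Mul(0, Mul(139, Pow(Add(Rational(1, 12), 64), -1))) = Mul(0, Mul(139, Pow(Rational(769, 12), -1))) = Mul(0, Mul(139, Rational(12, 769))) = Mul(0, Rational(1668, 769)) = 0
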